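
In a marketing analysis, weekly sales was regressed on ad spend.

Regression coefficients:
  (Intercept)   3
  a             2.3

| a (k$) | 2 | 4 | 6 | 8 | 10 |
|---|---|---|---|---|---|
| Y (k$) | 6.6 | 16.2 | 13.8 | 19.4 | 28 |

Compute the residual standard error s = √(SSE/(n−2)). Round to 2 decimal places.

s = 3.37

a=2: Ŷ = 3 + 2.3·2 = 7.6; r = 6.6 − 7.6 = -1
a=4: Ŷ = 3 + 2.3·4 = 12.2; r = 16.2 − 12.2 = 4
a=6: Ŷ = 3 + 2.3·6 = 16.8; r = 13.8 − 16.8 = -3
a=8: Ŷ = 3 + 2.3·8 = 21.4; r = 19.4 − 21.4 = -2
a=10: Ŷ = 3 + 2.3·10 = 26; r = 28 − 26 = 2
SSE = 1 + 16 + 9 + 4 + 4 = 34
s = √(34/3) = √11.3333 ≈ 3.37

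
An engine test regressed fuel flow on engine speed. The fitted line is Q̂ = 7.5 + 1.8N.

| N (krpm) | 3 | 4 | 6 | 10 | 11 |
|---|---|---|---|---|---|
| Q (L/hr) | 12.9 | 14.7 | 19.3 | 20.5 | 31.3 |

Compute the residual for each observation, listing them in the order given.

0, 0, 1, -5, 4

N=3: Q̂ = 7.5 + 1.8·3 = 12.9; r = 12.9 − 12.9 = 0
N=4: Q̂ = 7.5 + 1.8·4 = 14.7; r = 14.7 − 14.7 = 0
N=6: Q̂ = 7.5 + 1.8·6 = 18.3; r = 19.3 − 18.3 = 1
N=10: Q̂ = 7.5 + 1.8·10 = 25.5; r = 20.5 − 25.5 = -5
N=11: Q̂ = 7.5 + 1.8·11 = 27.3; r = 31.3 − 27.3 = 4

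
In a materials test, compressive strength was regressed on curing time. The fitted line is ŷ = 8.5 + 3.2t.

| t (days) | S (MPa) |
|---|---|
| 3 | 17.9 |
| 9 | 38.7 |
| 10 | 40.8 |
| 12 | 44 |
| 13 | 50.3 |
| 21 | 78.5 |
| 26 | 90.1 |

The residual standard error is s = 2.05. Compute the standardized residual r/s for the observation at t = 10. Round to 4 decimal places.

ŷ = 8.5 + 3.2·10 = 40.5
r = 40.8 − 40.5 = 0.3
r/s = 0.3 / 2.05 = 0.1463

0.1463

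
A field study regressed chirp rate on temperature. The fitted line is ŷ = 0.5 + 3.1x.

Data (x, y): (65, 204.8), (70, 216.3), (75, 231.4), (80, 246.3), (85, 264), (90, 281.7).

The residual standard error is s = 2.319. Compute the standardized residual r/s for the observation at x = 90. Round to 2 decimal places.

0.95

ŷ = 0.5 + 3.1·90 = 279.5
r = 281.7 − 279.5 = 2.2
r/s = 2.2 / 2.319 = 0.95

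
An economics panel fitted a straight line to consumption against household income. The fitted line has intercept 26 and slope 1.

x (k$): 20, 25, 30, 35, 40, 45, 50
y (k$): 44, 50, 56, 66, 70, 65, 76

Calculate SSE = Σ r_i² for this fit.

x=20: ŷ = 26 + 20 = 46; r = 44 − 46 = -2
x=25: ŷ = 26 + 25 = 51; r = 50 − 51 = -1
x=30: ŷ = 26 + 30 = 56; r = 56 − 56 = 0
x=35: ŷ = 26 + 35 = 61; r = 66 − 61 = 5
x=40: ŷ = 26 + 40 = 66; r = 70 − 66 = 4
x=45: ŷ = 26 + 45 = 71; r = 65 − 71 = -6
x=50: ŷ = 26 + 50 = 76; r = 76 − 76 = 0
SSE = 4 + 1 + 0 + 25 + 16 + 36 + 0 = 82

SSE = 82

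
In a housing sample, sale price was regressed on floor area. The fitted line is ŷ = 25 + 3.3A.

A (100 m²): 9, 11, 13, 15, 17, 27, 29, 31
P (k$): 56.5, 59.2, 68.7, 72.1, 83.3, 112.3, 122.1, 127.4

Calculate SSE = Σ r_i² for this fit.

A=9: ŷ = 25 + 3.3·9 = 54.7; r = 56.5 − 54.7 = 1.8
A=11: ŷ = 25 + 3.3·11 = 61.3; r = 59.2 − 61.3 = -2.1
A=13: ŷ = 25 + 3.3·13 = 67.9; r = 68.7 − 67.9 = 0.8
A=15: ŷ = 25 + 3.3·15 = 74.5; r = 72.1 − 74.5 = -2.4
A=17: ŷ = 25 + 3.3·17 = 81.1; r = 83.3 − 81.1 = 2.2
A=27: ŷ = 25 + 3.3·27 = 114.1; r = 112.3 − 114.1 = -1.8
A=29: ŷ = 25 + 3.3·29 = 120.7; r = 122.1 − 120.7 = 1.4
A=31: ŷ = 25 + 3.3·31 = 127.3; r = 127.4 − 127.3 = 0.1
SSE = 3.24 + 4.41 + 0.64 + 5.76 + 4.84 + 3.24 + 1.96 + 0.01 = 24.1

SSE = 24.1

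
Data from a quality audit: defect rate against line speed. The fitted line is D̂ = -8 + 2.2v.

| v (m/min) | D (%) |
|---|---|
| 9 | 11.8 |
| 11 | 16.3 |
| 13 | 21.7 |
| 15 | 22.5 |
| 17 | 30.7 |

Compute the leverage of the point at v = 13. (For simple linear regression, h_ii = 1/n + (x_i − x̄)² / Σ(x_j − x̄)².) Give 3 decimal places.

v̄ = (9 + 11 + 13 + 15 + 17)/5 = 13
Σ(v − v̄)² = 16 + 4 + 0 + 4 + 16 = 40
h = 1/5 + (0)²/40 = 0.2 + 0 = 0.200

h = 0.200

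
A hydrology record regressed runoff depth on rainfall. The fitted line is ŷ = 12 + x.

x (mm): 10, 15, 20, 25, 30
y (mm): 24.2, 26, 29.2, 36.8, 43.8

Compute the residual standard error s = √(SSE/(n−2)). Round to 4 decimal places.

s = 2.3777

x=10: ŷ = 12 + 10 = 22; e = 24.2 − 22 = 2.2
x=15: ŷ = 12 + 15 = 27; e = 26 − 27 = -1
x=20: ŷ = 12 + 20 = 32; e = 29.2 − 32 = -2.8
x=25: ŷ = 12 + 25 = 37; e = 36.8 − 37 = -0.2
x=30: ŷ = 12 + 30 = 42; e = 43.8 − 42 = 1.8
SSE = 4.84 + 1 + 7.84 + 0.04 + 3.24 = 16.96
s = √(16.96/3) = √5.65333 ≈ 2.3777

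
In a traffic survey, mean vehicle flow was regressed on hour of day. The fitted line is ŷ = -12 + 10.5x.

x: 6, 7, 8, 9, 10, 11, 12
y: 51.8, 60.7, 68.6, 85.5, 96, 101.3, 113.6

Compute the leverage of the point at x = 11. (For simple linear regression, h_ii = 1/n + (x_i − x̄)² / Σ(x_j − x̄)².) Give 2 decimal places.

x̄ = (6 + 7 + 8 + 9 + 10 + 11 + 12)/7 = 9
Σ(x − x̄)² = 9 + 4 + 1 + 0 + 1 + 4 + 9 = 28
h = 1/7 + (2)²/28 = 0.142857 + 0.142857 = 0.29

h = 0.29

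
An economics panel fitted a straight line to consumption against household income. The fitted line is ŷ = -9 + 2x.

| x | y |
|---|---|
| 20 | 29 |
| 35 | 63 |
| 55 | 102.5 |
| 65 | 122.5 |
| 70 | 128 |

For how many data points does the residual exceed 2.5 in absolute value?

1

x=20: ŷ = -9 + 2·20 = 31; r = 29 − 31 = -2
x=35: ŷ = -9 + 2·35 = 61; r = 63 − 61 = 2
x=55: ŷ = -9 + 2·55 = 101; r = 102.5 − 101 = 1.5
x=65: ŷ = -9 + 2·65 = 121; r = 122.5 − 121 = 1.5
x=70: ŷ = -9 + 2·70 = 131; r = 128 − 131 = -3
|r| > 2.5: x=70 (|r|=3) → 1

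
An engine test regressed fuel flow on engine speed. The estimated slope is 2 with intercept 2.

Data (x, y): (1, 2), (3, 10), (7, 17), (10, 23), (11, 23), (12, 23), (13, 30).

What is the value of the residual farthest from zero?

r = -3

x=1: ŷ = 2 + 2·1 = 4; r = 2 − 4 = -2
x=3: ŷ = 2 + 2·3 = 8; r = 10 − 8 = 2
x=7: ŷ = 2 + 2·7 = 16; r = 17 − 16 = 1
x=10: ŷ = 2 + 2·10 = 22; r = 23 − 22 = 1
x=11: ŷ = 2 + 2·11 = 24; r = 23 − 24 = -1
x=12: ŷ = 2 + 2·12 = 26; r = 23 − 26 = -3
x=13: ŷ = 2 + 2·13 = 28; r = 30 − 28 = 2
Largest |r| is 3 at x = 12, residual -3.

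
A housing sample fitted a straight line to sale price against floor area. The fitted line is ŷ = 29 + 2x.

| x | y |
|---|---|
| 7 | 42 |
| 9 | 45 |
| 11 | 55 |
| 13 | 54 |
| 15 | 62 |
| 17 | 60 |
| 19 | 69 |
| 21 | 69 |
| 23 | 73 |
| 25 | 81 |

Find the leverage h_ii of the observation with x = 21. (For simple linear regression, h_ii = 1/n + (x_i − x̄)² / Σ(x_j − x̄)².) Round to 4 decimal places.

h = 0.1758

x̄ = (7 + 9 + 11 + 13 + 15 + 17 + 19 + 21 + 23 + 25)/10 = 16
Σ(x − x̄)² = 81 + 49 + 25 + 9 + 1 + 1 + 9 + 25 + 49 + 81 = 330
h = 1/10 + (5)²/330 = 0.1 + 0.0757576 = 0.1758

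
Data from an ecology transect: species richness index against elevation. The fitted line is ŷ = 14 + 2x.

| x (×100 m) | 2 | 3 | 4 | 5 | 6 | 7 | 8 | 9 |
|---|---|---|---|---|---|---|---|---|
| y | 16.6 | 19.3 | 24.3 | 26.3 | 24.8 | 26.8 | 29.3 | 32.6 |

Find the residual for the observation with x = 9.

ŷ = 14 + 2·9 = 32
r = 32.6 − 32 = 0.6

r = 0.6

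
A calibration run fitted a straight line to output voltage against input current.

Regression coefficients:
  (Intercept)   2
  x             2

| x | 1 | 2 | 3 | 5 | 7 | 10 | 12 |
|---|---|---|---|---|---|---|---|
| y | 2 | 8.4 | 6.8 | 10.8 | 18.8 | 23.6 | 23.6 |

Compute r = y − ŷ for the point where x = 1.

ŷ = 2 + 2·1 = 4
r = 2 − 4 = -2

r = -2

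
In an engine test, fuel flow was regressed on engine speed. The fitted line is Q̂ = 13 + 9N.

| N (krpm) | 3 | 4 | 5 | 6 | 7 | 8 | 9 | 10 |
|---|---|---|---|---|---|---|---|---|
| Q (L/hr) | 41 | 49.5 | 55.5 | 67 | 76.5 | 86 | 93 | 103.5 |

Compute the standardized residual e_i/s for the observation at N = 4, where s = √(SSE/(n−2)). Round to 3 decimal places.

N=3: Q̂ = 13 + 9·3 = 40; e = 41 − 40 = 1
N=4: Q̂ = 13 + 9·4 = 49; e = 49.5 − 49 = 0.5
N=5: Q̂ = 13 + 9·5 = 58; e = 55.5 − 58 = -2.5
N=6: Q̂ = 13 + 9·6 = 67; e = 67 − 67 = 0
N=7: Q̂ = 13 + 9·7 = 76; e = 76.5 − 76 = 0.5
N=8: Q̂ = 13 + 9·8 = 85; e = 86 − 85 = 1
N=9: Q̂ = 13 + 9·9 = 94; e = 93 − 94 = -1
N=10: Q̂ = 13 + 9·10 = 103; e = 103.5 − 103 = 0.5
SSE = 1 + 0.25 + 6.25 + 0 + 0.25 + 1 + 1 + 0.25 = 10
s = √(10/6) = 1.29099
e/s = 0.5 / 1.29099 = 0.387

0.387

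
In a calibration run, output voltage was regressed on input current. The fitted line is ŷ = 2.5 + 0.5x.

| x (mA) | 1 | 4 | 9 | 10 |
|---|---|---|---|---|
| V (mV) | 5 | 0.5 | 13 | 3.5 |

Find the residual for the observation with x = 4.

ŷ = 2.5 + 0.5·4 = 4.5
r = 0.5 − 4.5 = -4

r = -4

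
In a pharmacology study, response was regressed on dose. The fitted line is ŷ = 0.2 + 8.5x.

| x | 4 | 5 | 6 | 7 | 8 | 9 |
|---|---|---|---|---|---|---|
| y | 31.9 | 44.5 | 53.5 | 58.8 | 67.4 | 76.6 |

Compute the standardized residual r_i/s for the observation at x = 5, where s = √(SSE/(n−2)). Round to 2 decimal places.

0.92

x=4: ŷ = 0.2 + 8.5·4 = 34.2; r = 31.9 − 34.2 = -2.3
x=5: ŷ = 0.2 + 8.5·5 = 42.7; r = 44.5 − 42.7 = 1.8
x=6: ŷ = 0.2 + 8.5·6 = 51.2; r = 53.5 − 51.2 = 2.3
x=7: ŷ = 0.2 + 8.5·7 = 59.7; r = 58.8 − 59.7 = -0.9
x=8: ŷ = 0.2 + 8.5·8 = 68.2; r = 67.4 − 68.2 = -0.8
x=9: ŷ = 0.2 + 8.5·9 = 76.7; r = 76.6 − 76.7 = -0.1
SSE = 5.29 + 3.24 + 5.29 + 0.81 + 0.64 + 0.01 = 15.28
s = √(15.28/4) = 1.95448
r/s = 1.8 / 1.95448 = 0.92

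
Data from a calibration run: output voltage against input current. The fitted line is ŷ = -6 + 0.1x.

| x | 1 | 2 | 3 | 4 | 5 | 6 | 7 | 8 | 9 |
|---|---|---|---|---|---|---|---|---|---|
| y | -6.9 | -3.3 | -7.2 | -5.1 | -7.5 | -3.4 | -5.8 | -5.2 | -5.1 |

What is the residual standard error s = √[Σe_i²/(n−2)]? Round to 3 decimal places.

s = 1.604

x=1: ŷ = -6 + 0.1·1 = -5.9; e = -6.9 − (-5.9) = -1
x=2: ŷ = -6 + 0.1·2 = -5.8; e = -3.3 − (-5.8) = 2.5
x=3: ŷ = -6 + 0.1·3 = -5.7; e = -7.2 − (-5.7) = -1.5
x=4: ŷ = -6 + 0.1·4 = -5.6; e = -5.1 − (-5.6) = 0.5
x=5: ŷ = -6 + 0.1·5 = -5.5; e = -7.5 − (-5.5) = -2
x=6: ŷ = -6 + 0.1·6 = -5.4; e = -3.4 − (-5.4) = 2
x=7: ŷ = -6 + 0.1·7 = -5.3; e = -5.8 − (-5.3) = -0.5
x=8: ŷ = -6 + 0.1·8 = -5.2; e = -5.2 − (-5.2) = 0
x=9: ŷ = -6 + 0.1·9 = -5.1; e = -5.1 − (-5.1) = 0
SSE = 1 + 6.25 + 2.25 + 0.25 + 4 + 4 + 0.25 + 0 + 0 = 18
s = √(18/7) = √2.57143 ≈ 1.604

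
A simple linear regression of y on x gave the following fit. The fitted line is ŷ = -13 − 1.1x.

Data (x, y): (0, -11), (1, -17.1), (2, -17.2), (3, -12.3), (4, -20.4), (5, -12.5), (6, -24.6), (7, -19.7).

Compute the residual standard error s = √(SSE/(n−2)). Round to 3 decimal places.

s = 4.163

x=0: ŷ = -13 − 1.1·0 = -13; e = -11 − (-13) = 2
x=1: ŷ = -13 − 1.1·1 = -14.1; e = -17.1 − (-14.1) = -3
x=2: ŷ = -13 − 1.1·2 = -15.2; e = -17.2 − (-15.2) = -2
x=3: ŷ = -13 − 1.1·3 = -16.3; e = -12.3 − (-16.3) = 4
x=4: ŷ = -13 − 1.1·4 = -17.4; e = -20.4 − (-17.4) = -3
x=5: ŷ = -13 − 1.1·5 = -18.5; e = -12.5 − (-18.5) = 6
x=6: ŷ = -13 − 1.1·6 = -19.6; e = -24.6 − (-19.6) = -5
x=7: ŷ = -13 − 1.1·7 = -20.7; e = -19.7 − (-20.7) = 1
SSE = 4 + 9 + 4 + 16 + 9 + 36 + 25 + 1 = 104
s = √(104/6) = √17.3333 ≈ 4.163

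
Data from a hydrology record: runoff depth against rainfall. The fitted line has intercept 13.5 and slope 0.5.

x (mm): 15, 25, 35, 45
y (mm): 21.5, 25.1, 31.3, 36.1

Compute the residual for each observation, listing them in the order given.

0.5, -0.9, 0.3, 0.1

x=15: ŷ = 13.5 + 0.5·15 = 21; r = 21.5 − 21 = 0.5
x=25: ŷ = 13.5 + 0.5·25 = 26; r = 25.1 − 26 = -0.9
x=35: ŷ = 13.5 + 0.5·35 = 31; r = 31.3 − 31 = 0.3
x=45: ŷ = 13.5 + 0.5·45 = 36; r = 36.1 − 36 = 0.1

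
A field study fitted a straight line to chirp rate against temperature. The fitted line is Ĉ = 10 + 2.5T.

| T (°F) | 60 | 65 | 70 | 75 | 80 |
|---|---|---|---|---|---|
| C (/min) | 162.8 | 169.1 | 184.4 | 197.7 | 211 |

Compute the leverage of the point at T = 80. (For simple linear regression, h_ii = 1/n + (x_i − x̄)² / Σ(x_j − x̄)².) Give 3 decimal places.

T̄ = (60 + 65 + 70 + 75 + 80)/5 = 70
Σ(T − T̄)² = 100 + 25 + 0 + 25 + 100 = 250
h = 1/5 + (10)²/250 = 0.2 + 0.4 = 0.600

h = 0.600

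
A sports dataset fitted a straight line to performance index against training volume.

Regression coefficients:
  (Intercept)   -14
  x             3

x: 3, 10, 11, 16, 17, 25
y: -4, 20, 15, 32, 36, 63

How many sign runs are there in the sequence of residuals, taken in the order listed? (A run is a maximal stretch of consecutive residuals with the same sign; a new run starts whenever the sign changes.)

3 runs

x=3: ŷ = -14 + 3·3 = -5; r = -4 − (-5) = 1
x=10: ŷ = -14 + 3·10 = 16; r = 20 − 16 = 4
x=11: ŷ = -14 + 3·11 = 19; r = 15 − 19 = -4
x=16: ŷ = -14 + 3·16 = 34; r = 32 − 34 = -2
x=17: ŷ = -14 + 3·17 = 37; r = 36 − 37 = -1
x=25: ŷ = -14 + 3·25 = 61; r = 63 − 61 = 2
Signs: + + − − − +
Runs: +×2, −×3, +×1 → 3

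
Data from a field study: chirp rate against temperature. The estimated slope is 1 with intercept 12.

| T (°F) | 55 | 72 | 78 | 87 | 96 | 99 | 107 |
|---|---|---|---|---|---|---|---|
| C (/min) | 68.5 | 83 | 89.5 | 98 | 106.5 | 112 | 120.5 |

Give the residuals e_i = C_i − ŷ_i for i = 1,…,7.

T=55: ŷ = 12 + 55 = 67; e = 68.5 − 67 = 1.5
T=72: ŷ = 12 + 72 = 84; e = 83 − 84 = -1
T=78: ŷ = 12 + 78 = 90; e = 89.5 − 90 = -0.5
T=87: ŷ = 12 + 87 = 99; e = 98 − 99 = -1
T=96: ŷ = 12 + 96 = 108; e = 106.5 − 108 = -1.5
T=99: ŷ = 12 + 99 = 111; e = 112 − 111 = 1
T=107: ŷ = 12 + 107 = 119; e = 120.5 − 119 = 1.5

1.5, -1, -0.5, -1, -1.5, 1, 1.5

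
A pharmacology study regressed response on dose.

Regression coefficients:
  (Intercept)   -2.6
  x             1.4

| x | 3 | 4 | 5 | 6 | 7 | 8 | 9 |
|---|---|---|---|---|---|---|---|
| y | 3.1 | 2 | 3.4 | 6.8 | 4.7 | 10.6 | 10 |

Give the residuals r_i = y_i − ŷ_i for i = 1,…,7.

1.5, -1, -1, 1, -2.5, 2, 0

x=3: ŷ = -2.6 + 1.4·3 = 1.6; r = 3.1 − 1.6 = 1.5
x=4: ŷ = -2.6 + 1.4·4 = 3; r = 2 − 3 = -1
x=5: ŷ = -2.6 + 1.4·5 = 4.4; r = 3.4 − 4.4 = -1
x=6: ŷ = -2.6 + 1.4·6 = 5.8; r = 6.8 − 5.8 = 1
x=7: ŷ = -2.6 + 1.4·7 = 7.2; r = 4.7 − 7.2 = -2.5
x=8: ŷ = -2.6 + 1.4·8 = 8.6; r = 10.6 − 8.6 = 2
x=9: ŷ = -2.6 + 1.4·9 = 10; r = 10 − 10 = 0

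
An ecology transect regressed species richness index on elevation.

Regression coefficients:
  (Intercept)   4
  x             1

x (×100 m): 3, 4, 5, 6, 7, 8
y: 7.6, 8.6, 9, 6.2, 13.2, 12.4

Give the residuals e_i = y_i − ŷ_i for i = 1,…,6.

x=3: ŷ = 4 + 3 = 7; e = 7.6 − 7 = 0.6
x=4: ŷ = 4 + 4 = 8; e = 8.6 − 8 = 0.6
x=5: ŷ = 4 + 5 = 9; e = 9 − 9 = 0
x=6: ŷ = 4 + 6 = 10; e = 6.2 − 10 = -3.8
x=7: ŷ = 4 + 7 = 11; e = 13.2 − 11 = 2.2
x=8: ŷ = 4 + 8 = 12; e = 12.4 − 12 = 0.4

0.6, 0.6, 0, -3.8, 2.2, 0.4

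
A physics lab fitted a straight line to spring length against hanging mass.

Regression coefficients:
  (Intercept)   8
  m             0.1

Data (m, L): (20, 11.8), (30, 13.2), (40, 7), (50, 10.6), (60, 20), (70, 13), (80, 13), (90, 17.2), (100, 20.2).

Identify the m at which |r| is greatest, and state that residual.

m=20: L̂ = 8 + 0.1·20 = 10; r = 11.8 − 10 = 1.8
m=30: L̂ = 8 + 0.1·30 = 11; r = 13.2 − 11 = 2.2
m=40: L̂ = 8 + 0.1·40 = 12; r = 7 − 12 = -5
m=50: L̂ = 8 + 0.1·50 = 13; r = 10.6 − 13 = -2.4
m=60: L̂ = 8 + 0.1·60 = 14; r = 20 − 14 = 6
m=70: L̂ = 8 + 0.1·70 = 15; r = 13 − 15 = -2
m=80: L̂ = 8 + 0.1·80 = 16; r = 13 − 16 = -3
m=90: L̂ = 8 + 0.1·90 = 17; r = 17.2 − 17 = 0.2
m=100: L̂ = 8 + 0.1·100 = 18; r = 20.2 − 18 = 2.2
Largest |r| is 6 at m = 60, residual 6.

m = 60, r = 6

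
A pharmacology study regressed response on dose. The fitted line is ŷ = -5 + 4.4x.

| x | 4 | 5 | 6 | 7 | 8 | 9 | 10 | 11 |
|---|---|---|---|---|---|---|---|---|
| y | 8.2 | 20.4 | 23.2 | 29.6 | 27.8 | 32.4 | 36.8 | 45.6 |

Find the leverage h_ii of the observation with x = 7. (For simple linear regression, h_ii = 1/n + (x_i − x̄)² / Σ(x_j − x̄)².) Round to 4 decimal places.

x̄ = (4 + 5 + 6 + 7 + 8 + 9 + 10 + 11)/8 = 7.5
Σ(x − x̄)² = 12.25 + 6.25 + 2.25 + 0.25 + 0.25 + 2.25 + 6.25 + 12.25 = 42
h = 1/8 + (-0.5)²/42 = 0.125 + 0.00595238 = 0.1310

h = 0.1310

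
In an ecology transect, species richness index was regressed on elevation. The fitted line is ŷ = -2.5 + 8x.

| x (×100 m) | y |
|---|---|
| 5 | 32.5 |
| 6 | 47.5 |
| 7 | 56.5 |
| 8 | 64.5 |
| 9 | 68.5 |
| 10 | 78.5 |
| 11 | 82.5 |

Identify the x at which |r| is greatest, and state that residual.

x=5: ŷ = -2.5 + 8·5 = 37.5; r = 32.5 − 37.5 = -5
x=6: ŷ = -2.5 + 8·6 = 45.5; r = 47.5 − 45.5 = 2
x=7: ŷ = -2.5 + 8·7 = 53.5; r = 56.5 − 53.5 = 3
x=8: ŷ = -2.5 + 8·8 = 61.5; r = 64.5 − 61.5 = 3
x=9: ŷ = -2.5 + 8·9 = 69.5; r = 68.5 − 69.5 = -1
x=10: ŷ = -2.5 + 8·10 = 77.5; r = 78.5 − 77.5 = 1
x=11: ŷ = -2.5 + 8·11 = 85.5; r = 82.5 − 85.5 = -3
Largest |r| is 5 at x = 5, residual -5.

x = 5, r = -5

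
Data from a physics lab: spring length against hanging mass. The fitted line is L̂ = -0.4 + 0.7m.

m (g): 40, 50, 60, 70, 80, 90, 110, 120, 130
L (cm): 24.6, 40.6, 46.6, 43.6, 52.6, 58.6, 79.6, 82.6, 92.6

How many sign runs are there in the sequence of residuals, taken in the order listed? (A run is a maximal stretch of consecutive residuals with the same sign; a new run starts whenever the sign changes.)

m=40: L̂ = -0.4 + 0.7·40 = 27.6; e = 24.6 − 27.6 = -3
m=50: L̂ = -0.4 + 0.7·50 = 34.6; e = 40.6 − 34.6 = 6
m=60: L̂ = -0.4 + 0.7·60 = 41.6; e = 46.6 − 41.6 = 5
m=70: L̂ = -0.4 + 0.7·70 = 48.6; e = 43.6 − 48.6 = -5
m=80: L̂ = -0.4 + 0.7·80 = 55.6; e = 52.6 − 55.6 = -3
m=90: L̂ = -0.4 + 0.7·90 = 62.6; e = 58.6 − 62.6 = -4
m=110: L̂ = -0.4 + 0.7·110 = 76.6; e = 79.6 − 76.6 = 3
m=120: L̂ = -0.4 + 0.7·120 = 83.6; e = 82.6 − 83.6 = -1
m=130: L̂ = -0.4 + 0.7·130 = 90.6; e = 92.6 − 90.6 = 2
Signs: − + + − − − + − +
Runs: −×1, +×2, −×3, +×1, −×1, +×1 → 6

6 runs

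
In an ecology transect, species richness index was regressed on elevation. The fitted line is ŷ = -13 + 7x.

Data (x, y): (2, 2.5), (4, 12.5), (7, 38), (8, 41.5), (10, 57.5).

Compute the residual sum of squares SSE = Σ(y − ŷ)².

SSE = 15

x=2: ŷ = -13 + 7·2 = 1; e = 2.5 − 1 = 1.5
x=4: ŷ = -13 + 7·4 = 15; e = 12.5 − 15 = -2.5
x=7: ŷ = -13 + 7·7 = 36; e = 38 − 36 = 2
x=8: ŷ = -13 + 7·8 = 43; e = 41.5 − 43 = -1.5
x=10: ŷ = -13 + 7·10 = 57; e = 57.5 − 57 = 0.5
SSE = 2.25 + 6.25 + 4 + 2.25 + 0.25 = 15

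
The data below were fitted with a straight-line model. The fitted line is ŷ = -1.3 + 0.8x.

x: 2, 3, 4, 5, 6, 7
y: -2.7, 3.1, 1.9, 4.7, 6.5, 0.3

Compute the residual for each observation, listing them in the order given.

x=2: ŷ = -1.3 + 0.8·2 = 0.3; e = -2.7 − 0.3 = -3
x=3: ŷ = -1.3 + 0.8·3 = 1.1; e = 3.1 − 1.1 = 2
x=4: ŷ = -1.3 + 0.8·4 = 1.9; e = 1.9 − 1.9 = 0
x=5: ŷ = -1.3 + 0.8·5 = 2.7; e = 4.7 − 2.7 = 2
x=6: ŷ = -1.3 + 0.8·6 = 3.5; e = 6.5 − 3.5 = 3
x=7: ŷ = -1.3 + 0.8·7 = 4.3; e = 0.3 − 4.3 = -4

-3, 2, 0, 2, 3, -4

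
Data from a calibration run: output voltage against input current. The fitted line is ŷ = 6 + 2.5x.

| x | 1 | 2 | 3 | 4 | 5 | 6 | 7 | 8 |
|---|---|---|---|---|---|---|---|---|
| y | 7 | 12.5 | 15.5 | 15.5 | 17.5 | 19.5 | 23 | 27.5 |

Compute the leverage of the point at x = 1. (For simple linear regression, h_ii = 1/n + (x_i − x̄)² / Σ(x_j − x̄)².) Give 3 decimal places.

x̄ = (1 + 2 + 3 + 4 + 5 + 6 + 7 + 8)/8 = 4.5
Σ(x − x̄)² = 12.25 + 6.25 + 2.25 + 0.25 + 0.25 + 2.25 + 6.25 + 12.25 = 42
h = 1/8 + (-3.5)²/42 = 0.125 + 0.291667 = 0.417

h = 0.417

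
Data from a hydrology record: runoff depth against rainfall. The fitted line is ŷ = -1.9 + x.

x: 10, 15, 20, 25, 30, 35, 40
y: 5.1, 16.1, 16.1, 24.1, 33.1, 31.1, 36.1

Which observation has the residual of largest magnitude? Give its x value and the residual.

x = 30, e = 5

x=10: ŷ = -1.9 + 10 = 8.1; e = 5.1 − 8.1 = -3
x=15: ŷ = -1.9 + 15 = 13.1; e = 16.1 − 13.1 = 3
x=20: ŷ = -1.9 + 20 = 18.1; e = 16.1 − 18.1 = -2
x=25: ŷ = -1.9 + 25 = 23.1; e = 24.1 − 23.1 = 1
x=30: ŷ = -1.9 + 30 = 28.1; e = 33.1 − 28.1 = 5
x=35: ŷ = -1.9 + 35 = 33.1; e = 31.1 − 33.1 = -2
x=40: ŷ = -1.9 + 40 = 38.1; e = 36.1 − 38.1 = -2
Largest |e| is 5 at x = 30, residual 5.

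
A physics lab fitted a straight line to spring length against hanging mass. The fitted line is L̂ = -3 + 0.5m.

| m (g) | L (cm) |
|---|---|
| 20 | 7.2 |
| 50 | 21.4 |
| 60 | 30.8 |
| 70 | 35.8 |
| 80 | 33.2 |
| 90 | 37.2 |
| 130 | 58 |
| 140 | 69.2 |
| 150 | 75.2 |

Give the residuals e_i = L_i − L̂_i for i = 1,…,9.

0.2, -0.6, 3.8, 3.8, -3.8, -4.8, -4, 2.2, 3.2

m=20: L̂ = -3 + 0.5·20 = 7; e = 7.2 − 7 = 0.2
m=50: L̂ = -3 + 0.5·50 = 22; e = 21.4 − 22 = -0.6
m=60: L̂ = -3 + 0.5·60 = 27; e = 30.8 − 27 = 3.8
m=70: L̂ = -3 + 0.5·70 = 32; e = 35.8 − 32 = 3.8
m=80: L̂ = -3 + 0.5·80 = 37; e = 33.2 − 37 = -3.8
m=90: L̂ = -3 + 0.5·90 = 42; e = 37.2 − 42 = -4.8
m=130: L̂ = -3 + 0.5·130 = 62; e = 58 − 62 = -4
m=140: L̂ = -3 + 0.5·140 = 67; e = 69.2 − 67 = 2.2
m=150: L̂ = -3 + 0.5·150 = 72; e = 75.2 − 72 = 3.2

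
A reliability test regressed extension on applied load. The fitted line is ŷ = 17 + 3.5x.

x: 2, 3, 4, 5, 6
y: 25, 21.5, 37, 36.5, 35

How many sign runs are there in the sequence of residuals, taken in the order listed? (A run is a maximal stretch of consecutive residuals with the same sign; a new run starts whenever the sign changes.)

4 runs

x=2: ŷ = 17 + 3.5·2 = 24; e = 25 − 24 = 1
x=3: ŷ = 17 + 3.5·3 = 27.5; e = 21.5 − 27.5 = -6
x=4: ŷ = 17 + 3.5·4 = 31; e = 37 − 31 = 6
x=5: ŷ = 17 + 3.5·5 = 34.5; e = 36.5 − 34.5 = 2
x=6: ŷ = 17 + 3.5·6 = 38; e = 35 − 38 = -3
Signs: + − + + −
Runs: +×1, −×1, +×2, −×1 → 4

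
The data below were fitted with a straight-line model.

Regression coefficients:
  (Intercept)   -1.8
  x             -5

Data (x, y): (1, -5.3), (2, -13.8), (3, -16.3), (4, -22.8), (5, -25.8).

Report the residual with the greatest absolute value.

e = -2

x=1: ŷ = -1.8 − 5·1 = -6.8; e = -5.3 − (-6.8) = 1.5
x=2: ŷ = -1.8 − 5·2 = -11.8; e = -13.8 − (-11.8) = -2
x=3: ŷ = -1.8 − 5·3 = -16.8; e = -16.3 − (-16.8) = 0.5
x=4: ŷ = -1.8 − 5·4 = -21.8; e = -22.8 − (-21.8) = -1
x=5: ŷ = -1.8 − 5·5 = -26.8; e = -25.8 − (-26.8) = 1
Largest |e| is 2 at x = 2, residual -2.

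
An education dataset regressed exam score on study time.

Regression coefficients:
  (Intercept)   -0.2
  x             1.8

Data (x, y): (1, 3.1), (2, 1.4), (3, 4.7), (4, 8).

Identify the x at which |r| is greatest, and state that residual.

x=1: ŷ = -0.2 + 1.8·1 = 1.6; r = 3.1 − 1.6 = 1.5
x=2: ŷ = -0.2 + 1.8·2 = 3.4; r = 1.4 − 3.4 = -2
x=3: ŷ = -0.2 + 1.8·3 = 5.2; r = 4.7 − 5.2 = -0.5
x=4: ŷ = -0.2 + 1.8·4 = 7; r = 8 − 7 = 1
Largest |r| is 2 at x = 2, residual -2.

x = 2, r = -2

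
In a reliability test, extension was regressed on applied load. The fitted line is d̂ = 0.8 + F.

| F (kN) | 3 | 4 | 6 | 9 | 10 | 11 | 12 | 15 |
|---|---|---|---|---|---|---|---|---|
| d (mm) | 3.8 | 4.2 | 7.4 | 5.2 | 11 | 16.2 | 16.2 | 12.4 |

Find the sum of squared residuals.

SSE = 64.4

F=3: d̂ = 0.8 + 3 = 3.8; r = 3.8 − 3.8 = 0
F=4: d̂ = 0.8 + 4 = 4.8; r = 4.2 − 4.8 = -0.6
F=6: d̂ = 0.8 + 6 = 6.8; r = 7.4 − 6.8 = 0.6
F=9: d̂ = 0.8 + 9 = 9.8; r = 5.2 − 9.8 = -4.6
F=10: d̂ = 0.8 + 10 = 10.8; r = 11 − 10.8 = 0.2
F=11: d̂ = 0.8 + 11 = 11.8; r = 16.2 − 11.8 = 4.4
F=12: d̂ = 0.8 + 12 = 12.8; r = 16.2 − 12.8 = 3.4
F=15: d̂ = 0.8 + 15 = 15.8; r = 12.4 − 15.8 = -3.4
SSE = 0 + 0.36 + 0.36 + 21.16 + 0.04 + 19.36 + 11.56 + 11.56 = 64.4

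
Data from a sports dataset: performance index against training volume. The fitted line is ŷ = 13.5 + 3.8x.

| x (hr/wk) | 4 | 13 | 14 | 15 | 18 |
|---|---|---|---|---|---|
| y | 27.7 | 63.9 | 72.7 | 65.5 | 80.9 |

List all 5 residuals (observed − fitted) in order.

x=4: ŷ = 13.5 + 3.8·4 = 28.7; e = 27.7 − 28.7 = -1
x=13: ŷ = 13.5 + 3.8·13 = 62.9; e = 63.9 − 62.9 = 1
x=14: ŷ = 13.5 + 3.8·14 = 66.7; e = 72.7 − 66.7 = 6
x=15: ŷ = 13.5 + 3.8·15 = 70.5; e = 65.5 − 70.5 = -5
x=18: ŷ = 13.5 + 3.8·18 = 81.9; e = 80.9 − 81.9 = -1

-1, 1, 6, -5, -1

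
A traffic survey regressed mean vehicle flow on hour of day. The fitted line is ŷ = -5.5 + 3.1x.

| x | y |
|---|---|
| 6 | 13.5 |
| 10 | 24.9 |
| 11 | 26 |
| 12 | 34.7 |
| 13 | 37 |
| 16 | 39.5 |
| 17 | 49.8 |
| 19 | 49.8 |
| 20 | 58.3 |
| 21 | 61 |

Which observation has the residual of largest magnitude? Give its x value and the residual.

x=6: ŷ = -5.5 + 3.1·6 = 13.1; r = 13.5 − 13.1 = 0.4
x=10: ŷ = -5.5 + 3.1·10 = 25.5; r = 24.9 − 25.5 = -0.6
x=11: ŷ = -5.5 + 3.1·11 = 28.6; r = 26 − 28.6 = -2.6
x=12: ŷ = -5.5 + 3.1·12 = 31.7; r = 34.7 − 31.7 = 3
x=13: ŷ = -5.5 + 3.1·13 = 34.8; r = 37 − 34.8 = 2.2
x=16: ŷ = -5.5 + 3.1·16 = 44.1; r = 39.5 − 44.1 = -4.6
x=17: ŷ = -5.5 + 3.1·17 = 47.2; r = 49.8 − 47.2 = 2.6
x=19: ŷ = -5.5 + 3.1·19 = 53.4; r = 49.8 − 53.4 = -3.6
x=20: ŷ = -5.5 + 3.1·20 = 56.5; r = 58.3 − 56.5 = 1.8
x=21: ŷ = -5.5 + 3.1·21 = 59.6; r = 61 − 59.6 = 1.4
Largest |r| is 4.6 at x = 16, residual -4.6.

x = 16, r = -4.6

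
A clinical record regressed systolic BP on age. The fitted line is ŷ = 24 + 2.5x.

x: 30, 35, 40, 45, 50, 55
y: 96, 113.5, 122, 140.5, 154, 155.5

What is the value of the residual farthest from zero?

e = -6

x=30: ŷ = 24 + 2.5·30 = 99; e = 96 − 99 = -3
x=35: ŷ = 24 + 2.5·35 = 111.5; e = 113.5 − 111.5 = 2
x=40: ŷ = 24 + 2.5·40 = 124; e = 122 − 124 = -2
x=45: ŷ = 24 + 2.5·45 = 136.5; e = 140.5 − 136.5 = 4
x=50: ŷ = 24 + 2.5·50 = 149; e = 154 − 149 = 5
x=55: ŷ = 24 + 2.5·55 = 161.5; e = 155.5 − 161.5 = -6
Largest |e| is 6 at x = 55, residual -6.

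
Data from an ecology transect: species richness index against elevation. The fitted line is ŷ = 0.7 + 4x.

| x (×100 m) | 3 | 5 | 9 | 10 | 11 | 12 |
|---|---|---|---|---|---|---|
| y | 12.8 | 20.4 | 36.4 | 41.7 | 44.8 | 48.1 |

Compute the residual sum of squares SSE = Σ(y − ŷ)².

SSE = 1.56

x=3: ŷ = 0.7 + 4·3 = 12.7; e = 12.8 − 12.7 = 0.1
x=5: ŷ = 0.7 + 4·5 = 20.7; e = 20.4 − 20.7 = -0.3
x=9: ŷ = 0.7 + 4·9 = 36.7; e = 36.4 − 36.7 = -0.3
x=10: ŷ = 0.7 + 4·10 = 40.7; e = 41.7 − 40.7 = 1
x=11: ŷ = 0.7 + 4·11 = 44.7; e = 44.8 − 44.7 = 0.1
x=12: ŷ = 0.7 + 4·12 = 48.7; e = 48.1 − 48.7 = -0.6
SSE = 0.01 + 0.09 + 0.09 + 1 + 0.01 + 0.36 = 1.56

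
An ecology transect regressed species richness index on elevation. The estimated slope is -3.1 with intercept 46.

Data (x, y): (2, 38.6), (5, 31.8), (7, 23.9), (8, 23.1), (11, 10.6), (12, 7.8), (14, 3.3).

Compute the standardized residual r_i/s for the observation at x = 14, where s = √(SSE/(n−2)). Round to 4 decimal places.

0.4930

x=2: ŷ = 46 − 3.1·2 = 39.8; r = 38.6 − 39.8 = -1.2
x=5: ŷ = 46 − 3.1·5 = 30.5; r = 31.8 − 30.5 = 1.3
x=7: ŷ = 46 − 3.1·7 = 24.3; r = 23.9 − 24.3 = -0.4
x=8: ŷ = 46 − 3.1·8 = 21.2; r = 23.1 − 21.2 = 1.9
x=11: ŷ = 46 − 3.1·11 = 11.9; r = 10.6 − 11.9 = -1.3
x=12: ŷ = 46 − 3.1·12 = 8.8; r = 7.8 − 8.8 = -1
x=14: ŷ = 46 − 3.1·14 = 2.6; r = 3.3 − 2.6 = 0.7
SSE = 1.44 + 1.69 + 0.16 + 3.61 + 1.69 + 1 + 0.49 = 10.08
s = √(10.08/5) = 1.41986
r/s = 0.7 / 1.41986 = 0.4930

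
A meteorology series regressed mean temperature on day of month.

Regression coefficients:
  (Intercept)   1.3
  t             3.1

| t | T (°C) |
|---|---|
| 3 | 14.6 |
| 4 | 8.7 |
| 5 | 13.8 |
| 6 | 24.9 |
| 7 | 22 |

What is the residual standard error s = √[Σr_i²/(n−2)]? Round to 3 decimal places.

s = 5.033

t=3: T̂ = 1.3 + 3.1·3 = 10.6; r = 14.6 − 10.6 = 4
t=4: T̂ = 1.3 + 3.1·4 = 13.7; r = 8.7 − 13.7 = -5
t=5: T̂ = 1.3 + 3.1·5 = 16.8; r = 13.8 − 16.8 = -3
t=6: T̂ = 1.3 + 3.1·6 = 19.9; r = 24.9 − 19.9 = 5
t=7: T̂ = 1.3 + 3.1·7 = 23; r = 22 − 23 = -1
SSE = 16 + 25 + 9 + 25 + 1 = 76
s = √(76/3) = √25.3333 ≈ 5.033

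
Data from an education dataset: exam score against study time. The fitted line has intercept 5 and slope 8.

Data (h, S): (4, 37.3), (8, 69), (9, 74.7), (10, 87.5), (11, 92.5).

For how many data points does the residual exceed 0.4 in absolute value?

h=4: ŷ = 5 + 8·4 = 37; e = 37.3 − 37 = 0.3
h=8: ŷ = 5 + 8·8 = 69; e = 69 − 69 = 0
h=9: ŷ = 5 + 8·9 = 77; e = 74.7 − 77 = -2.3
h=10: ŷ = 5 + 8·10 = 85; e = 87.5 − 85 = 2.5
h=11: ŷ = 5 + 8·11 = 93; e = 92.5 − 93 = -0.5
|e| > 0.4: h=9 (|e|=2.3), h=10 (|e|=2.5), h=11 (|e|=0.5) → 3

3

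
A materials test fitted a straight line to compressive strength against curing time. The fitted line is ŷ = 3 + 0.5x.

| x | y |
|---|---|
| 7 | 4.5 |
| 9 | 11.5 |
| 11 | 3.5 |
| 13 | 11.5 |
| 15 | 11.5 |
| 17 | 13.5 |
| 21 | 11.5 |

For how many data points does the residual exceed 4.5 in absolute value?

x=7: ŷ = 3 + 0.5·7 = 6.5; e = 4.5 − 6.5 = -2
x=9: ŷ = 3 + 0.5·9 = 7.5; e = 11.5 − 7.5 = 4
x=11: ŷ = 3 + 0.5·11 = 8.5; e = 3.5 − 8.5 = -5
x=13: ŷ = 3 + 0.5·13 = 9.5; e = 11.5 − 9.5 = 2
x=15: ŷ = 3 + 0.5·15 = 10.5; e = 11.5 − 10.5 = 1
x=17: ŷ = 3 + 0.5·17 = 11.5; e = 13.5 − 11.5 = 2
x=21: ŷ = 3 + 0.5·21 = 13.5; e = 11.5 − 13.5 = -2
|e| > 4.5: x=11 (|e|=5) → 1

1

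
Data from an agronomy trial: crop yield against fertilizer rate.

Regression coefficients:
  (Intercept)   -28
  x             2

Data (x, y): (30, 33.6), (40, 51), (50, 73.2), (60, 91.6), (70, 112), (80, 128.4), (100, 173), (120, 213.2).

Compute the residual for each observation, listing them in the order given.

1.6, -1, 1.2, -0.4, 0, -3.6, 1, 1.2

x=30: ŷ = -28 + 2·30 = 32; e = 33.6 − 32 = 1.6
x=40: ŷ = -28 + 2·40 = 52; e = 51 − 52 = -1
x=50: ŷ = -28 + 2·50 = 72; e = 73.2 − 72 = 1.2
x=60: ŷ = -28 + 2·60 = 92; e = 91.6 − 92 = -0.4
x=70: ŷ = -28 + 2·70 = 112; e = 112 − 112 = 0
x=80: ŷ = -28 + 2·80 = 132; e = 128.4 − 132 = -3.6
x=100: ŷ = -28 + 2·100 = 172; e = 173 − 172 = 1
x=120: ŷ = -28 + 2·120 = 212; e = 213.2 − 212 = 1.2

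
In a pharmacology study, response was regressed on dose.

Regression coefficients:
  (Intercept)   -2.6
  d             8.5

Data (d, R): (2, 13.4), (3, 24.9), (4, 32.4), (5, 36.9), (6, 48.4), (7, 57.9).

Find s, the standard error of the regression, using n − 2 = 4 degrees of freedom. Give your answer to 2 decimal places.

d=2: ŷ = -2.6 + 8.5·2 = 14.4; e = 13.4 − 14.4 = -1
d=3: ŷ = -2.6 + 8.5·3 = 22.9; e = 24.9 − 22.9 = 2
d=4: ŷ = -2.6 + 8.5·4 = 31.4; e = 32.4 − 31.4 = 1
d=5: ŷ = -2.6 + 8.5·5 = 39.9; e = 36.9 − 39.9 = -3
d=6: ŷ = -2.6 + 8.5·6 = 48.4; e = 48.4 − 48.4 = 0
d=7: ŷ = -2.6 + 8.5·7 = 56.9; e = 57.9 − 56.9 = 1
SSE = 1 + 4 + 1 + 9 + 0 + 1 = 16
s = √(16/4) = √4 ≈ 2.00

s = 2.00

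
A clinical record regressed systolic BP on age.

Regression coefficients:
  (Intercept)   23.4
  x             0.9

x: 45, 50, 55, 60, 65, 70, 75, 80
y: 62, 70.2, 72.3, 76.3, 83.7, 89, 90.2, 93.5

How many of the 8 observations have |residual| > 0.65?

x=45: ŷ = 23.4 + 0.9·45 = 63.9; r = 62 − 63.9 = -1.9
x=50: ŷ = 23.4 + 0.9·50 = 68.4; r = 70.2 − 68.4 = 1.8
x=55: ŷ = 23.4 + 0.9·55 = 72.9; r = 72.3 − 72.9 = -0.6
x=60: ŷ = 23.4 + 0.9·60 = 77.4; r = 76.3 − 77.4 = -1.1
x=65: ŷ = 23.4 + 0.9·65 = 81.9; r = 83.7 − 81.9 = 1.8
x=70: ŷ = 23.4 + 0.9·70 = 86.4; r = 89 − 86.4 = 2.6
x=75: ŷ = 23.4 + 0.9·75 = 90.9; r = 90.2 − 90.9 = -0.7
x=80: ŷ = 23.4 + 0.9·80 = 95.4; r = 93.5 − 95.4 = -1.9
|r| > 0.65: x=45 (|r|=1.9), x=50 (|r|=1.8), x=60 (|r|=1.1), x=65 (|r|=1.8), x=70 (|r|=2.6), x=75 (|r|=0.7), x=80 (|r|=1.9) → 7

7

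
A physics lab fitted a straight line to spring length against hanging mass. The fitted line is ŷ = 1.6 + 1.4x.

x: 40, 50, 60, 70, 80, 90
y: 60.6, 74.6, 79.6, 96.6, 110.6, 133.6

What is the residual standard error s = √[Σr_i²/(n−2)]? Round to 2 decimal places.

x=40: ŷ = 1.6 + 1.4·40 = 57.6; r = 60.6 − 57.6 = 3
x=50: ŷ = 1.6 + 1.4·50 = 71.6; r = 74.6 − 71.6 = 3
x=60: ŷ = 1.6 + 1.4·60 = 85.6; r = 79.6 − 85.6 = -6
x=70: ŷ = 1.6 + 1.4·70 = 99.6; r = 96.6 − 99.6 = -3
x=80: ŷ = 1.6 + 1.4·80 = 113.6; r = 110.6 − 113.6 = -3
x=90: ŷ = 1.6 + 1.4·90 = 127.6; r = 133.6 − 127.6 = 6
SSE = 9 + 9 + 36 + 9 + 9 + 36 = 108
s = √(108/4) = √27 ≈ 5.20

s = 5.20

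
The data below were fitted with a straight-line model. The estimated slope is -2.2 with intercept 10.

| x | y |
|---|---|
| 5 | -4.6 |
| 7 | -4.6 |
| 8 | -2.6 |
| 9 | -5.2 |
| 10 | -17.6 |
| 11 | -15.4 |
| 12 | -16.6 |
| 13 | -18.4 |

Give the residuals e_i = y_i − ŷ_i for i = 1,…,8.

x=5: ŷ = 10 − 2.2·5 = -1; e = -4.6 − (-1) = -3.6
x=7: ŷ = 10 − 2.2·7 = -5.4; e = -4.6 − (-5.4) = 0.8
x=8: ŷ = 10 − 2.2·8 = -7.6; e = -2.6 − (-7.6) = 5
x=9: ŷ = 10 − 2.2·9 = -9.8; e = -5.2 − (-9.8) = 4.6
x=10: ŷ = 10 − 2.2·10 = -12; e = -17.6 − (-12) = -5.6
x=11: ŷ = 10 − 2.2·11 = -14.2; e = -15.4 − (-14.2) = -1.2
x=12: ŷ = 10 − 2.2·12 = -16.4; e = -16.6 − (-16.4) = -0.2
x=13: ŷ = 10 − 2.2·13 = -18.6; e = -18.4 − (-18.6) = 0.2

-3.6, 0.8, 5, 4.6, -5.6, -1.2, -0.2, 0.2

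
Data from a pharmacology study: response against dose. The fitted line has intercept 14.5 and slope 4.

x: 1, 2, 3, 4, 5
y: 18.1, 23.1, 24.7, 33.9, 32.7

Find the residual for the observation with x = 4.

r = 3.4

ŷ = 14.5 + 4·4 = 30.5
r = 33.9 − 30.5 = 3.4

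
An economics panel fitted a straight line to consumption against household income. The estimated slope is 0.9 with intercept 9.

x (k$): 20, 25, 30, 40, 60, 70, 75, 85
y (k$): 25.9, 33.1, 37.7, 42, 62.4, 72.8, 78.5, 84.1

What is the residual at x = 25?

ŷ = 9 + 0.9·25 = 31.5
r = 33.1 − 31.5 = 1.6

r = 1.6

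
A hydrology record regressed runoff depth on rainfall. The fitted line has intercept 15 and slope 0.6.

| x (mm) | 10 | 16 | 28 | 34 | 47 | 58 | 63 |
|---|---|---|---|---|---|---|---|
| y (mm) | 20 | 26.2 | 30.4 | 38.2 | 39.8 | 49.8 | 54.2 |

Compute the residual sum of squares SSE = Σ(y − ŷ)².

x=10: ŷ = 15 + 0.6·10 = 21; r = 20 − 21 = -1
x=16: ŷ = 15 + 0.6·16 = 24.6; r = 26.2 − 24.6 = 1.6
x=28: ŷ = 15 + 0.6·28 = 31.8; r = 30.4 − 31.8 = -1.4
x=34: ŷ = 15 + 0.6·34 = 35.4; r = 38.2 − 35.4 = 2.8
x=47: ŷ = 15 + 0.6·47 = 43.2; r = 39.8 − 43.2 = -3.4
x=58: ŷ = 15 + 0.6·58 = 49.8; r = 49.8 − 49.8 = 0
x=63: ŷ = 15 + 0.6·63 = 52.8; r = 54.2 − 52.8 = 1.4
SSE = 1 + 2.56 + 1.96 + 7.84 + 11.56 + 0 + 1.96 = 26.88

SSE = 26.88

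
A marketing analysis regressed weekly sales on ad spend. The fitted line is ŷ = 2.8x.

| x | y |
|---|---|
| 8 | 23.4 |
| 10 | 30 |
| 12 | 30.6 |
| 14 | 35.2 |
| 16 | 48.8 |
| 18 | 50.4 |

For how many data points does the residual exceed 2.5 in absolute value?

3

x=8: ŷ = 2.8·8 = 22.4; e = 23.4 − 22.4 = 1
x=10: ŷ = 2.8·10 = 28; e = 30 − 28 = 2
x=12: ŷ = 2.8·12 = 33.6; e = 30.6 − 33.6 = -3
x=14: ŷ = 2.8·14 = 39.2; e = 35.2 − 39.2 = -4
x=16: ŷ = 2.8·16 = 44.8; e = 48.8 − 44.8 = 4
x=18: ŷ = 2.8·18 = 50.4; e = 50.4 − 50.4 = 0
|e| > 2.5: x=12 (|e|=3), x=14 (|e|=4), x=16 (|e|=4) → 3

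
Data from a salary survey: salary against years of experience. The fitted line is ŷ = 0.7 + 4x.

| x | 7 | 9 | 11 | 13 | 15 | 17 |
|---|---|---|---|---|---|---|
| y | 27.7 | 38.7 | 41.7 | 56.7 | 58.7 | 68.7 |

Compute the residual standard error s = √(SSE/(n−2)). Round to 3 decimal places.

s = 2.915

x=7: ŷ = 0.7 + 4·7 = 28.7; e = 27.7 − 28.7 = -1
x=9: ŷ = 0.7 + 4·9 = 36.7; e = 38.7 − 36.7 = 2
x=11: ŷ = 0.7 + 4·11 = 44.7; e = 41.7 − 44.7 = -3
x=13: ŷ = 0.7 + 4·13 = 52.7; e = 56.7 − 52.7 = 4
x=15: ŷ = 0.7 + 4·15 = 60.7; e = 58.7 − 60.7 = -2
x=17: ŷ = 0.7 + 4·17 = 68.7; e = 68.7 − 68.7 = 0
SSE = 1 + 4 + 9 + 16 + 4 + 0 = 34
s = √(34/4) = √8.5 ≈ 2.915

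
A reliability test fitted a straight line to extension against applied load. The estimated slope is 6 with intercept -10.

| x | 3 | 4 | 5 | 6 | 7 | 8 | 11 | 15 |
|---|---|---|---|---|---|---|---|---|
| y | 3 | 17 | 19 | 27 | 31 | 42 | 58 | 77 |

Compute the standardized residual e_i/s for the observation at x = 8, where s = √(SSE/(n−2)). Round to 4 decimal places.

1.2060

x=3: ŷ = -10 + 6·3 = 8; e = 3 − 8 = -5
x=4: ŷ = -10 + 6·4 = 14; e = 17 − 14 = 3
x=5: ŷ = -10 + 6·5 = 20; e = 19 − 20 = -1
x=6: ŷ = -10 + 6·6 = 26; e = 27 − 26 = 1
x=7: ŷ = -10 + 6·7 = 32; e = 31 − 32 = -1
x=8: ŷ = -10 + 6·8 = 38; e = 42 − 38 = 4
x=11: ŷ = -10 + 6·11 = 56; e = 58 − 56 = 2
x=15: ŷ = -10 + 6·15 = 80; e = 77 − 80 = -3
SSE = 25 + 9 + 1 + 1 + 1 + 16 + 4 + 9 = 66
s = √(66/6) = 3.31662
e/s = 4 / 3.31662 = 1.2060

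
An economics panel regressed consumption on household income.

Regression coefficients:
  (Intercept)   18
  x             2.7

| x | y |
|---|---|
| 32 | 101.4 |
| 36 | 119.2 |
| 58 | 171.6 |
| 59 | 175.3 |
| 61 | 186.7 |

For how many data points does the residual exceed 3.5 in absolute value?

x=32: ŷ = 18 + 2.7·32 = 104.4; e = 101.4 − 104.4 = -3
x=36: ŷ = 18 + 2.7·36 = 115.2; e = 119.2 − 115.2 = 4
x=58: ŷ = 18 + 2.7·58 = 174.6; e = 171.6 − 174.6 = -3
x=59: ŷ = 18 + 2.7·59 = 177.3; e = 175.3 − 177.3 = -2
x=61: ŷ = 18 + 2.7·61 = 182.7; e = 186.7 − 182.7 = 4
|e| > 3.5: x=36 (|e|=4), x=61 (|e|=4) → 2

2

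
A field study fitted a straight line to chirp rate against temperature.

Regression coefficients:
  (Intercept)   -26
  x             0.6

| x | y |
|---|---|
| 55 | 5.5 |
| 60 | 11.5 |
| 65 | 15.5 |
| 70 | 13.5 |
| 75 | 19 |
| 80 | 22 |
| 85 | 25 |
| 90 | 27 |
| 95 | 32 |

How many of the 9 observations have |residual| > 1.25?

x=55: ŷ = -26 + 0.6·55 = 7; e = 5.5 − 7 = -1.5
x=60: ŷ = -26 + 0.6·60 = 10; e = 11.5 − 10 = 1.5
x=65: ŷ = -26 + 0.6·65 = 13; e = 15.5 − 13 = 2.5
x=70: ŷ = -26 + 0.6·70 = 16; e = 13.5 − 16 = -2.5
x=75: ŷ = -26 + 0.6·75 = 19; e = 19 − 19 = 0
x=80: ŷ = -26 + 0.6·80 = 22; e = 22 − 22 = 0
x=85: ŷ = -26 + 0.6·85 = 25; e = 25 − 25 = 0
x=90: ŷ = -26 + 0.6·90 = 28; e = 27 − 28 = -1
x=95: ŷ = -26 + 0.6·95 = 31; e = 32 − 31 = 1
|e| > 1.25: x=55 (|e|=1.5), x=60 (|e|=1.5), x=65 (|e|=2.5), x=70 (|e|=2.5) → 4

4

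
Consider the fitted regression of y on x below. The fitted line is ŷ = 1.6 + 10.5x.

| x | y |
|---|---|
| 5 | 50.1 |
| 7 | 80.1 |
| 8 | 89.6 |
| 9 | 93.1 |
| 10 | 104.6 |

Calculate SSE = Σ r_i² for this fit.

SSE = 70

x=5: ŷ = 1.6 + 10.5·5 = 54.1; r = 50.1 − 54.1 = -4
x=7: ŷ = 1.6 + 10.5·7 = 75.1; r = 80.1 − 75.1 = 5
x=8: ŷ = 1.6 + 10.5·8 = 85.6; r = 89.6 − 85.6 = 4
x=9: ŷ = 1.6 + 10.5·9 = 96.1; r = 93.1 − 96.1 = -3
x=10: ŷ = 1.6 + 10.5·10 = 106.6; r = 104.6 − 106.6 = -2
SSE = 16 + 25 + 16 + 9 + 4 = 70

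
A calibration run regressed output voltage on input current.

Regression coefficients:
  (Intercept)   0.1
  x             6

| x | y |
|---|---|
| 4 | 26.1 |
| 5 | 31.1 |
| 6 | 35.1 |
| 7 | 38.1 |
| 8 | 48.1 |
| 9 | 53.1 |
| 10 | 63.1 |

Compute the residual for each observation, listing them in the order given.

2, 1, -1, -4, 0, -1, 3

x=4: ŷ = 0.1 + 6·4 = 24.1; r = 26.1 − 24.1 = 2
x=5: ŷ = 0.1 + 6·5 = 30.1; r = 31.1 − 30.1 = 1
x=6: ŷ = 0.1 + 6·6 = 36.1; r = 35.1 − 36.1 = -1
x=7: ŷ = 0.1 + 6·7 = 42.1; r = 38.1 − 42.1 = -4
x=8: ŷ = 0.1 + 6·8 = 48.1; r = 48.1 − 48.1 = 0
x=9: ŷ = 0.1 + 6·9 = 54.1; r = 53.1 − 54.1 = -1
x=10: ŷ = 0.1 + 6·10 = 60.1; r = 63.1 − 60.1 = 3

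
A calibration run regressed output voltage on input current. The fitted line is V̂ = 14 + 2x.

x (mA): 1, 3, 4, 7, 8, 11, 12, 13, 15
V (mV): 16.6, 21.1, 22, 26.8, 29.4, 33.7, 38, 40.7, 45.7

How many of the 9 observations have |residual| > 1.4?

2

x=1: V̂ = 14 + 2·1 = 16; e = 16.6 − 16 = 0.6
x=3: V̂ = 14 + 2·3 = 20; e = 21.1 − 20 = 1.1
x=4: V̂ = 14 + 2·4 = 22; e = 22 − 22 = 0
x=7: V̂ = 14 + 2·7 = 28; e = 26.8 − 28 = -1.2
x=8: V̂ = 14 + 2·8 = 30; e = 29.4 − 30 = -0.6
x=11: V̂ = 14 + 2·11 = 36; e = 33.7 − 36 = -2.3
x=12: V̂ = 14 + 2·12 = 38; e = 38 − 38 = 0
x=13: V̂ = 14 + 2·13 = 40; e = 40.7 − 40 = 0.7
x=15: V̂ = 14 + 2·15 = 44; e = 45.7 − 44 = 1.7
|e| > 1.4: x=11 (|e|=2.3), x=15 (|e|=1.7) → 2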